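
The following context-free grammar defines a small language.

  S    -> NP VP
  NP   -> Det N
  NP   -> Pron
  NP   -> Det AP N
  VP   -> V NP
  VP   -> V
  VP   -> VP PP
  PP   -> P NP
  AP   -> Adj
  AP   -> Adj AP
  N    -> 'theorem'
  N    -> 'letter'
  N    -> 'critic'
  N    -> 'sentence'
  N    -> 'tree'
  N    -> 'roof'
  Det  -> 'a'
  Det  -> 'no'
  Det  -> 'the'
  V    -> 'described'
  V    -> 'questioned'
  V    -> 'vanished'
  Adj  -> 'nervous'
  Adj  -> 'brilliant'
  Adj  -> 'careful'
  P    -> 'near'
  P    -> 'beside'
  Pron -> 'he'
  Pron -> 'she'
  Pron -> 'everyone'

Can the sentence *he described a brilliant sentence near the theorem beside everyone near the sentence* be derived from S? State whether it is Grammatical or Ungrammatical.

Grammatical

S
  NP
    Pron: he
  VP
    VP
      VP
        VP
          V: described
          NP
            Det: a
            AP
              Adj: brilliant
            N: sentence
        PP
          P: near
          NP
            Det: the
            N: theorem
      PP
        P: beside
        NP
          Pron: everyone
    PP
      P: near
      NP
        Det: the
        N: sentence
Each bracket corresponds to one application of a listed rule, so the string is derivable from S.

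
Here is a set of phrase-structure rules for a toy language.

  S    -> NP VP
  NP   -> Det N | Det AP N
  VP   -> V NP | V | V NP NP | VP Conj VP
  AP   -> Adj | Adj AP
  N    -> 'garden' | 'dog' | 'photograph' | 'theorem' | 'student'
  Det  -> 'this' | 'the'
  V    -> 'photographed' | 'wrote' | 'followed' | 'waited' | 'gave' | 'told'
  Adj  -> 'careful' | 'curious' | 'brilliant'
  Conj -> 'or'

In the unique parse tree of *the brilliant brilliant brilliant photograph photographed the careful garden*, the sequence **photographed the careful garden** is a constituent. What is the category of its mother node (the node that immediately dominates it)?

S

[S [NP [Det the] [AP [Adj brilliant] [AP [Adj brilliant] [AP [Adj brilliant]]]] [N photograph]] [VP [V photographed] [NP [Det the] [AP [Adj careful]] [N garden]]]]
The span 'photographed the careful garden' is the VP node built by VP → V NP.
Its mother is the S built by S → NP VP.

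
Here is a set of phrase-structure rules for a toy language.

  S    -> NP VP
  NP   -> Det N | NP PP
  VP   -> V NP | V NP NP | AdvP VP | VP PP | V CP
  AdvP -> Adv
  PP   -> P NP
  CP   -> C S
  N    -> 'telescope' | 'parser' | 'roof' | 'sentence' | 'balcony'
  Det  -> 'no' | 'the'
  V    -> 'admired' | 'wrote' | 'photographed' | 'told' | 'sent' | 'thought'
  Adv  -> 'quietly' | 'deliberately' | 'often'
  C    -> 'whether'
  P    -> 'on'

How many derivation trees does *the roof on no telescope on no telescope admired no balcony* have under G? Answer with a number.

The two bracketings:
[S [NP [NP [Det the] [N roof]] [PP [P on] [NP [NP [Det no] [N telescope]] [PP [P on] [NP [Det no] [N telescope]]]]]] [VP [V admired] [NP [Det no] [N balcony]]]]
[S [NP [NP [NP [Det the] [N roof]] [PP [P on] [NP [Det no] [N telescope]]]] [PP [P on] [NP [Det no] [N telescope]]]] [VP [V admired] [NP [Det no] [N balcony]]]]
The trees differ in how a recursive rule is bracketed over the same span.

2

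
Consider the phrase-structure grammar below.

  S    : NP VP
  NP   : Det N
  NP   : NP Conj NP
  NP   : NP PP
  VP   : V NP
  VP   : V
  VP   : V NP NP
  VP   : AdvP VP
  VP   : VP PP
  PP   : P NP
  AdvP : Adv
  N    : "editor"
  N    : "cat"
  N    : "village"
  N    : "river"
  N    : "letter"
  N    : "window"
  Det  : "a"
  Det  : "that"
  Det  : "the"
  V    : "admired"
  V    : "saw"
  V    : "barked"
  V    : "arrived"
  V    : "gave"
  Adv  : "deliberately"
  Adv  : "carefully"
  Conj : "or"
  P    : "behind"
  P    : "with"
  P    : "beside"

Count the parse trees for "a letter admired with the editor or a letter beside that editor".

3

Two of the 3 distinct bracketings:
[S [NP [Det a] [N letter]] [VP [VP [V admired]] [PP [P with] [NP [NP [Det the] [N editor]] [Conj or] [NP [NP [Det a] [N letter]] [PP [P beside] [NP [Det that] [N editor]]]]]]]]
[S [NP [Det a] [N letter]] [VP [VP [V admired]] [PP [P with] [NP [NP [NP [Det the] [N editor]] [Conj or] [NP [Det a] [N letter]]] [PP [P beside] [NP [Det that] [N editor]]]]]]]
The trees differ in how a recursive rule is bracketed over the same span.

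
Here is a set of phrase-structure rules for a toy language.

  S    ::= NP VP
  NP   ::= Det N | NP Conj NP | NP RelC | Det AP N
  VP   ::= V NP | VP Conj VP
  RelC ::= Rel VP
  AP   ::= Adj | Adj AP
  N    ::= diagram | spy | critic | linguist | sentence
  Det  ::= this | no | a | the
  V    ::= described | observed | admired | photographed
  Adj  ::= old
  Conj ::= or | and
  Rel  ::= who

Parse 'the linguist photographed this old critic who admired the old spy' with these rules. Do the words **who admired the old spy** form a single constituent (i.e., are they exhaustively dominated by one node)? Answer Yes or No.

[S [NP [Det the] [N linguist]] [VP [V photographed] [NP [NP [Det this] [AP [Adj old]] [N critic]] [RelC [Rel who] [VP [V admired] [NP [Det the] [AP [Adj old]] [N spy]]]]]]]
The words 'who admired the old spy' are exhaustively dominated by a single RelC node (built by RelC → Rel VP), so they form a constituent.

Yes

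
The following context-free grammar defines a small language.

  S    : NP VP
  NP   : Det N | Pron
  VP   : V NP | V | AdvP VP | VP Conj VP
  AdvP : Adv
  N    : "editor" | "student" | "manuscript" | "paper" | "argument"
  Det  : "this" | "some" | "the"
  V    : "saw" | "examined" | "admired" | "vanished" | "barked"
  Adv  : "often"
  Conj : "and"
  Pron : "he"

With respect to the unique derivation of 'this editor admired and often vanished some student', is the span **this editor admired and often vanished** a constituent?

No

[S [NP [Det this] [N editor]] [VP [VP [V admired]] [Conj and] [VP [AdvP [Adv often]] [VP [V vanished] [NP [Det some] [N student]]]]]]
The smallest constituent containing 'this editor admired and often vanished' is the S spanning 'this editor admired and often vanished some student'; no single node in the tree dominates exactly the given words.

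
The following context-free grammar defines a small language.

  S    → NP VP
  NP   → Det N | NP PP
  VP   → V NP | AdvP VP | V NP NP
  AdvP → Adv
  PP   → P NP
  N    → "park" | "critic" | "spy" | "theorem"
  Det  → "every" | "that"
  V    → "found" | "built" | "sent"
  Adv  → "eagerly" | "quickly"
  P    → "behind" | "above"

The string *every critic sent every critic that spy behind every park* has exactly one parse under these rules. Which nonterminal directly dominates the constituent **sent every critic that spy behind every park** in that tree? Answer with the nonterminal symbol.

S

S
  NP
    Det: every
    N: critic
  VP
    V: sent
    NP
      Det: every
      N: critic
    NP
      NP
        Det: that
        N: spy
      PP
        P: behind
        NP
          Det: every
          N: park
The span 'sent every critic that spy behind every park' is the VP node built by VP → V NP NP.
Its mother is the S built by S → NP VP.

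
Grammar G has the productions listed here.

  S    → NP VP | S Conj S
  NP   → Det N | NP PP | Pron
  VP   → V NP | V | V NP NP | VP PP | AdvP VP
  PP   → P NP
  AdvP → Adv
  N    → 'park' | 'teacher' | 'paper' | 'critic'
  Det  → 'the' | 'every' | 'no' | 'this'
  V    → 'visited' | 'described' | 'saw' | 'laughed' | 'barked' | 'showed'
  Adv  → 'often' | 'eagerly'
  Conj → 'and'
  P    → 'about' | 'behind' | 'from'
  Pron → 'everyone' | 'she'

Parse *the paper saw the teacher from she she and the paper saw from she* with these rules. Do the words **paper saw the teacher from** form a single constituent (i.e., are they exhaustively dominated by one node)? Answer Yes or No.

[S [S [NP [Det the] [N paper]] [VP [V saw] [NP [NP [Det the] [N teacher]] [PP [P from] [NP [Pron she]]]] [NP [Pron she]]]] [Conj and] [S [NP [Det the] [N paper]] [VP [VP [V saw]] [PP [P from] [NP [Pron she]]]]]]
The smallest constituent containing 'paper saw the teacher from' is the S spanning 'the paper saw the teacher from she she'; no single node in the tree dominates exactly the given words.

No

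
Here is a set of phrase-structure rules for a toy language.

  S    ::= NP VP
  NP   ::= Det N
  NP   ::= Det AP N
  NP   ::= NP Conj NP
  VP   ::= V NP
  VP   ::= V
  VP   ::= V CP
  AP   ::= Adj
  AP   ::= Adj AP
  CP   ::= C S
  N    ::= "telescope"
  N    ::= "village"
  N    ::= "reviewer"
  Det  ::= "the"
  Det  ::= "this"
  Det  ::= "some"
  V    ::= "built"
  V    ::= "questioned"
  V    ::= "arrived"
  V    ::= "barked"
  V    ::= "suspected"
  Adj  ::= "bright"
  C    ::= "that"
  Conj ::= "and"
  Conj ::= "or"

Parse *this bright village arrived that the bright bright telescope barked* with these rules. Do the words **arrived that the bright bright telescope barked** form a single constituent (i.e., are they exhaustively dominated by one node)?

Yes

[S [NP [Det this] [AP [Adj bright]] [N village]] [VP [V arrived] [CP [C that] [S [NP [Det the] [AP [Adj bright] [AP [Adj bright]]] [N telescope]] [VP [V barked]]]]]]
The words 'arrived that the bright bright telescope barked' are exhaustively dominated by a single VP node (built by VP → V CP), so they form a constituent.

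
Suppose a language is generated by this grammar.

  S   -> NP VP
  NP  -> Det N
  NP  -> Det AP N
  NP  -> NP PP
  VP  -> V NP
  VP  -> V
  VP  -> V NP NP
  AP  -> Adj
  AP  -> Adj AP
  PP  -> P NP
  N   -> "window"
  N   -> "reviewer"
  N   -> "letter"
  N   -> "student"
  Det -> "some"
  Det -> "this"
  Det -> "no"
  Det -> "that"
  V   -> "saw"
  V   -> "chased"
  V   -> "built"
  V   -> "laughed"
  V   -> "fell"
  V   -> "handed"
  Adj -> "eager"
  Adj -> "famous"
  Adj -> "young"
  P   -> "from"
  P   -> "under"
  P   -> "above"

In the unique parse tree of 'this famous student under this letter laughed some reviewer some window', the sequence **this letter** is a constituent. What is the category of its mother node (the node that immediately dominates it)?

PP

S
  NP
    NP
      Det: this
      AP
        Adj: famous
      N: student
    PP
      P: under
      NP
        Det: this
        N: letter
  VP
    V: laughed
    NP
      Det: some
      N: reviewer
    NP
      Det: some
      N: window
The span 'this letter' is the NP node built by NP → Det N.
Its mother is the PP built by PP → P NP.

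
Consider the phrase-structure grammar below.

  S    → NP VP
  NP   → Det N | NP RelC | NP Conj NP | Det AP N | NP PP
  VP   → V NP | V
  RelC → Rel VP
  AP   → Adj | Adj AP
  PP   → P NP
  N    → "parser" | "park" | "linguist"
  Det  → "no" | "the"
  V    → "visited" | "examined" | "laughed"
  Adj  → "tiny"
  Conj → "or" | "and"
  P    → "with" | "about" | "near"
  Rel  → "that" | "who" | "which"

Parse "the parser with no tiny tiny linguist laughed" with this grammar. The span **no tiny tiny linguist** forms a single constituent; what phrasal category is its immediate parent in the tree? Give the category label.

PP

[S [NP [NP [Det the] [N parser]] [PP [P with] [NP [Det no] [AP [Adj tiny] [AP [Adj tiny]]] [N linguist]]]] [VP [V laughed]]]
The span 'no tiny tiny linguist' is the NP node built by NP → Det AP N.
Its mother is the PP built by PP → P NP.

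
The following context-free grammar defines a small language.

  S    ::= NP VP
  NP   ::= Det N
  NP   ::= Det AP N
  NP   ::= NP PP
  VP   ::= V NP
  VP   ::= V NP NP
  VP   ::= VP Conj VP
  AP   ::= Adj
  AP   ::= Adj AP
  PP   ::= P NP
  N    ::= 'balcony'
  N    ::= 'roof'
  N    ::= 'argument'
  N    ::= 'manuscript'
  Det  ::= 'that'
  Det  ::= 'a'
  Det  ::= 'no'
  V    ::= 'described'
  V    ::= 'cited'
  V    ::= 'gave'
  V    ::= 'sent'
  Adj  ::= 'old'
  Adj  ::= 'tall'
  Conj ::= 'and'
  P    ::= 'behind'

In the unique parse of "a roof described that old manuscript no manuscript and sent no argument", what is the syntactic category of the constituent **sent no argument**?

S
  NP
    Det: a
    N: roof
  VP
    VP
      V: described
      NP
        Det: that
        AP
          Adj: old
        N: manuscript
      NP
        Det: no
        N: manuscript
    Conj: and
    VP
      V: sent
      NP
        Det: no
        N: argument
The span 'sent no argument' is the VP node built by VP → V NP.

VP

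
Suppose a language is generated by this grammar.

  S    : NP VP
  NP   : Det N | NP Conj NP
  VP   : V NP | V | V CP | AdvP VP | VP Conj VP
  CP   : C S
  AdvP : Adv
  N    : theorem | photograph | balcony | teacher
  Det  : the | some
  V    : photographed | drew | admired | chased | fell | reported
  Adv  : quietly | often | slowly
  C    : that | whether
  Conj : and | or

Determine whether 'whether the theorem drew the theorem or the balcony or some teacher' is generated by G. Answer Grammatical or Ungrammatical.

For S → NP VP, no prefix of the string parses as an NP.

Ungrammatical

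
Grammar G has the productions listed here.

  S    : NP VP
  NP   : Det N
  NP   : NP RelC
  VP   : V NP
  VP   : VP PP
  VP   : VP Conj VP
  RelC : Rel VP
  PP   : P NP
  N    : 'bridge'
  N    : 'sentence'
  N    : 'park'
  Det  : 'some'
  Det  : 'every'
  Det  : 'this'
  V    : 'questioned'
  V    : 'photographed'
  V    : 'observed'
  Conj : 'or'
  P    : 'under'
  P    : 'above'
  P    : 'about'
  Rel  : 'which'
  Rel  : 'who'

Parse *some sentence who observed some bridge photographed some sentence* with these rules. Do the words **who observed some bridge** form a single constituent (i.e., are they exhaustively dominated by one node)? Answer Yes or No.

[S [NP [NP [Det some] [N sentence]] [RelC [Rel who] [VP [V observed] [NP [Det some] [N bridge]]]]] [VP [V photographed] [NP [Det some] [N sentence]]]]
The words 'who observed some bridge' are exhaustively dominated by a single RelC node (built by RelC → Rel VP), so they form a constituent.

Yes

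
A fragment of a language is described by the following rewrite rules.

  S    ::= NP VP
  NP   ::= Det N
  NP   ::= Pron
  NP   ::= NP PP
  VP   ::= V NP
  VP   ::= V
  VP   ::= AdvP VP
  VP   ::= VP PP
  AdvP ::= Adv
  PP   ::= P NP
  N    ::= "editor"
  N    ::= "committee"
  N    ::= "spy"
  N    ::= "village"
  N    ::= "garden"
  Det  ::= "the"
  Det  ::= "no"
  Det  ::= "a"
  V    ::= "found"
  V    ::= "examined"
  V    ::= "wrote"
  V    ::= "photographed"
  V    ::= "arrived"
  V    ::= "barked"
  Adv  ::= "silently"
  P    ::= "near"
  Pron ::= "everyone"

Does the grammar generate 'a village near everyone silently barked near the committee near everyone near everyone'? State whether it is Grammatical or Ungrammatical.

S
  NP
    NP
      Det: a
      N: village
    PP
      P: near
      NP
        Pron: everyone
  VP
    AdvP
      Adv: silently
    VP
      VP
        V: barked
      PP
        P: near
        NP
          NP
            Det: the
            N: committee
          PP
            P: near
            NP
              NP
                Pron: everyone
              PP
                P: near
                NP
                  Pron: everyone
Every word is introduced by a lexical rule and the phrasal rules combine the resulting categories into a single S.

Grammatical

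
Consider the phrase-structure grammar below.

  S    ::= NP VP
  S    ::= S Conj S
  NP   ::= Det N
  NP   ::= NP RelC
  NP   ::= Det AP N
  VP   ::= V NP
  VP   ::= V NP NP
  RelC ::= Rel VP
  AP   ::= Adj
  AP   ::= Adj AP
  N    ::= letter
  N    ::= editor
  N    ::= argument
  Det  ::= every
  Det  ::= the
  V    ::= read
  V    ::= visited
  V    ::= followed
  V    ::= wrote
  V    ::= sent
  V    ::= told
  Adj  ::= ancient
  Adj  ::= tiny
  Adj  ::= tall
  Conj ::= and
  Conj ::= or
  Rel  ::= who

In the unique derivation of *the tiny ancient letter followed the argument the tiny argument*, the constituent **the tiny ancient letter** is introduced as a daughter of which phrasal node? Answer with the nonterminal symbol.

S

[S [NP [Det the] [AP [Adj tiny] [AP [Adj ancient]]] [N letter]] [VP [V followed] [NP [Det the] [N argument]] [NP [Det the] [AP [Adj tiny]] [N argument]]]]
The span 'the tiny ancient letter' is the NP node built by NP → Det AP N.
Its mother is the S built by S → NP VP.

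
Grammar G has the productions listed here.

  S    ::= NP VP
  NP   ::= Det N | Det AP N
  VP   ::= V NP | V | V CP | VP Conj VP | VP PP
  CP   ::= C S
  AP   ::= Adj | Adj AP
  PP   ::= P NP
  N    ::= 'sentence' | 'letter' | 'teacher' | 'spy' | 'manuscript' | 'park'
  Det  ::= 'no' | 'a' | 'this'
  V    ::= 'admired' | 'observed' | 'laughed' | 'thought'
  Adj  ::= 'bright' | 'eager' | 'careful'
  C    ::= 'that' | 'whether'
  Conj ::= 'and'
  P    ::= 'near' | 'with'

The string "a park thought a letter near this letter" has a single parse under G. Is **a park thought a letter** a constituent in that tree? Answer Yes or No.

[S [NP [Det a] [N park]] [VP [VP [V thought] [NP [Det a] [N letter]]] [PP [P near] [NP [Det this] [N letter]]]]]
The smallest constituent containing 'a park thought a letter' is the S spanning 'a park thought a letter near this letter'; no single node in the tree dominates exactly the given words.

No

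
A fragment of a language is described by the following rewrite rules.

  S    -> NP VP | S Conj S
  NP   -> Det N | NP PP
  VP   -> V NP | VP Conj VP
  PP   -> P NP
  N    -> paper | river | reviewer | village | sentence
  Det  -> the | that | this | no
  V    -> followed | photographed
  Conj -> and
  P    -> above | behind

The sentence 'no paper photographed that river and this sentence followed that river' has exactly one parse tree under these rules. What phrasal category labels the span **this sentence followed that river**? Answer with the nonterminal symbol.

S
  S
    NP
      Det: no
      N: paper
    VP
      V: photographed
      NP
        Det: that
        N: river
  Conj: and
  S
    NP
      Det: this
      N: sentence
    VP
      V: followed
      NP
        Det: that
        N: river
The span 'this sentence followed that river' is the S node built by S → NP VP.

S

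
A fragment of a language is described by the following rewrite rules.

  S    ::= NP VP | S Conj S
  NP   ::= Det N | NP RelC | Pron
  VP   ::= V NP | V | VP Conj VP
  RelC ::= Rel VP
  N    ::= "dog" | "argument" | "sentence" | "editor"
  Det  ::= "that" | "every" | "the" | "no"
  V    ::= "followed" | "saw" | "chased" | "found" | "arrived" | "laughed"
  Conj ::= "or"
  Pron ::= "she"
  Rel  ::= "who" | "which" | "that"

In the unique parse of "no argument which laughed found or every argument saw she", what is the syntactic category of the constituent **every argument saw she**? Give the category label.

[S [S [NP [NP [Det no] [N argument]] [RelC [Rel which] [VP [V laughed]]]] [VP [V found]]] [Conj or] [S [NP [Det every] [N argument]] [VP [V saw] [NP [Pron she]]]]]
The span 'every argument saw she' is the S node built by S → NP VP.

S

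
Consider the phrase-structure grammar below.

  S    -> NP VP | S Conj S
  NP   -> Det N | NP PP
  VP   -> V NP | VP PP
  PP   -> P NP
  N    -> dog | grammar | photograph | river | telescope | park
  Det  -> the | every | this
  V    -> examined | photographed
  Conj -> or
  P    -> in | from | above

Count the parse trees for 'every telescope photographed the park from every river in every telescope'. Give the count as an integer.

5

Two of the 5 distinct bracketings:
[S [NP [Det every] [N telescope]] [VP [V photographed] [NP [NP [Det the] [N park]] [PP [P from] [NP [NP [Det every] [N river]] [PP [P in] [NP [Det every] [N telescope]]]]]]]]
[S [NP [Det every] [N telescope]] [VP [V photographed] [NP [NP [NP [Det the] [N park]] [PP [P from] [NP [Det every] [N river]]]] [PP [P in] [NP [Det every] [N telescope]]]]]]
The trees differ in how a recursive rule is bracketed over the same span.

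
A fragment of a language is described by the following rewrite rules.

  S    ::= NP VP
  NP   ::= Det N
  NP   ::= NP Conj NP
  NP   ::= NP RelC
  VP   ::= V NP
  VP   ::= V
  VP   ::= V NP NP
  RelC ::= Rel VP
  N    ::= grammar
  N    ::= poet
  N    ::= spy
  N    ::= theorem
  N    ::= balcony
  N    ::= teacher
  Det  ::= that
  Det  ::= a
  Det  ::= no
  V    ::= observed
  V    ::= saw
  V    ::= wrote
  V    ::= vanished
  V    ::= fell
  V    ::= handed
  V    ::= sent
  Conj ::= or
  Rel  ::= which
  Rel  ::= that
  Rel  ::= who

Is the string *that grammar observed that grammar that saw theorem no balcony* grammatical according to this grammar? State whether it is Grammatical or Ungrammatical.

Ungrammatical

A V word can never sit immediately before an N word in any string this grammar generates, so the substring 'saw theorem' rules out a derivation.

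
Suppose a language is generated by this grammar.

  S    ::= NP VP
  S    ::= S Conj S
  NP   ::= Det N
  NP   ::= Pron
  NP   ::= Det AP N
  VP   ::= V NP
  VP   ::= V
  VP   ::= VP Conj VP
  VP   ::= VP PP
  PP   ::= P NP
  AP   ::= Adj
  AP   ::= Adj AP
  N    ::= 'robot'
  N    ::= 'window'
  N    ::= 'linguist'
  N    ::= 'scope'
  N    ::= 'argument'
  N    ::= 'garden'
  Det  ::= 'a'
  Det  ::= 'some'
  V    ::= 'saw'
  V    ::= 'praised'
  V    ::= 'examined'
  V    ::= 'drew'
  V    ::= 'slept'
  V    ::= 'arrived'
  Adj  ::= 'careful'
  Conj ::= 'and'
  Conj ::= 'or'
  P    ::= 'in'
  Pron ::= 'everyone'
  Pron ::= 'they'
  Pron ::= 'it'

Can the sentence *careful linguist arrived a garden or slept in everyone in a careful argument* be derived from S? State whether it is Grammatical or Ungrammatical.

Ungrammatical

For S → NP VP, no prefix of the string parses as an NP. The alternative S rule S → S Conj S likewise has no satisfying split.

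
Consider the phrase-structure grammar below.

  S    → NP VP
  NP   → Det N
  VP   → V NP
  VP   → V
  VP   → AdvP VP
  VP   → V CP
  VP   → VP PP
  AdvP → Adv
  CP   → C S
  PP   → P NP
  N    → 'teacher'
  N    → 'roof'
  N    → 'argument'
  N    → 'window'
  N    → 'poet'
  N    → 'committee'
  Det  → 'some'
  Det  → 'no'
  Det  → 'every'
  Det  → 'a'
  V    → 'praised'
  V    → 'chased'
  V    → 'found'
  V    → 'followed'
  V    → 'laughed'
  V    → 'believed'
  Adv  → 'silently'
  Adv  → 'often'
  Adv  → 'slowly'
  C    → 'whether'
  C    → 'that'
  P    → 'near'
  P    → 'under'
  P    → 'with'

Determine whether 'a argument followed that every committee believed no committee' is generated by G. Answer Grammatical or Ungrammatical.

Grammatical

S
  NP
    Det: a
    N: argument
  VP
    V: followed
    CP
      C: that
      S
        NP
          Det: every
          N: committee
        VP
          V: believed
          NP
            Det: no
            N: committee
The bracketing above is licensed at every node by one of the given productions, with S at the root.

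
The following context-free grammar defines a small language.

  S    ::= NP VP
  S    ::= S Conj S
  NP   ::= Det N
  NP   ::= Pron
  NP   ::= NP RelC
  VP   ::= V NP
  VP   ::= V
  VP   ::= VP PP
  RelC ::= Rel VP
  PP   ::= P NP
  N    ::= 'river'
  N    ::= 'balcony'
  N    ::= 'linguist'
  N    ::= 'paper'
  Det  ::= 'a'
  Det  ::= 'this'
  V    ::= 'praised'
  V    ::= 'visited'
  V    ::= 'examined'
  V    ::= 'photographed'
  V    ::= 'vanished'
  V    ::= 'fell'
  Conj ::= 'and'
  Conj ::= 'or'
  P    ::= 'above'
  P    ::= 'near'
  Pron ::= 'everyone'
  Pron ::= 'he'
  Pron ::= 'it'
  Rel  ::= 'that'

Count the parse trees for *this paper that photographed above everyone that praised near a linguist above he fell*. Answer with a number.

4

Two of the 4 distinct bracketings:
[S [NP [NP [Det this] [N paper]] [RelC [Rel that] [VP [VP [V photographed]] [PP [P above] [NP [NP [Pron everyone]] [RelC [Rel that] [VP [VP [VP [V praised]] [PP [P near] [NP [Det a] [N linguist]]]] [PP [P above] [NP [Pron he]]]]]]]]]] [VP [V fell]]]
[S [NP [NP [Det this] [N paper]] [RelC [Rel that] [VP [VP [VP [V photographed]] [PP [P above] [NP [NP [Pron everyone]] [RelC [Rel that] [VP [VP [V praised]] [PP [P near] [NP [Det a] [N linguist]]]]]]]] [PP [P above] [NP [Pron he]]]]]] [VP [V fell]]]
The trees differ in how a recursive rule is bracketed over the same span.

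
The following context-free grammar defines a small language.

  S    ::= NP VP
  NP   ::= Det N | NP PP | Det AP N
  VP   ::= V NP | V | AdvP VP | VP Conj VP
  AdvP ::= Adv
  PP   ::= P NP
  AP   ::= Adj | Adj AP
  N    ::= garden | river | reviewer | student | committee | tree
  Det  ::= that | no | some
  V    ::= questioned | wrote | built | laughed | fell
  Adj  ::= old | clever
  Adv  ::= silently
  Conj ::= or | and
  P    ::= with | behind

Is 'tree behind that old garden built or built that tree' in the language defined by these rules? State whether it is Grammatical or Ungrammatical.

For S → NP VP, no prefix of the string parses as an NP.

Ungrammatical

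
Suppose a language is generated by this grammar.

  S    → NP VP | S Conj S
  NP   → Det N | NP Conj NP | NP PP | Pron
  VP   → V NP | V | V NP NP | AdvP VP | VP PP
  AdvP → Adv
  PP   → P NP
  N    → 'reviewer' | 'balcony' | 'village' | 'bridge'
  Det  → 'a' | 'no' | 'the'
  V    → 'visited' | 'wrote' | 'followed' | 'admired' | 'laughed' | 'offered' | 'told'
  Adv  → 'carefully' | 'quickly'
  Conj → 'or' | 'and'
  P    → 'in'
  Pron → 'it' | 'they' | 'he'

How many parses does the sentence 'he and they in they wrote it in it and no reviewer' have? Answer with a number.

Two of the 6 distinct bracketings:
[S [NP [NP [Pron he]] [Conj and] [NP [NP [Pron they]] [PP [P in] [NP [Pron they]]]]] [VP [V wrote] [NP [NP [NP [Pron it]] [PP [P in] [NP [Pron it]]]] [Conj and] [NP [Det no] [N reviewer]]]]]
[S [NP [NP [Pron he]] [Conj and] [NP [NP [Pron they]] [PP [P in] [NP [Pron they]]]]] [VP [V wrote] [NP [NP [Pron it]] [PP [P in] [NP [NP [Pron it]] [Conj and] [NP [Det no] [N reviewer]]]]]]]
The trees differ in how a recursive rule is bracketed over the same span.

6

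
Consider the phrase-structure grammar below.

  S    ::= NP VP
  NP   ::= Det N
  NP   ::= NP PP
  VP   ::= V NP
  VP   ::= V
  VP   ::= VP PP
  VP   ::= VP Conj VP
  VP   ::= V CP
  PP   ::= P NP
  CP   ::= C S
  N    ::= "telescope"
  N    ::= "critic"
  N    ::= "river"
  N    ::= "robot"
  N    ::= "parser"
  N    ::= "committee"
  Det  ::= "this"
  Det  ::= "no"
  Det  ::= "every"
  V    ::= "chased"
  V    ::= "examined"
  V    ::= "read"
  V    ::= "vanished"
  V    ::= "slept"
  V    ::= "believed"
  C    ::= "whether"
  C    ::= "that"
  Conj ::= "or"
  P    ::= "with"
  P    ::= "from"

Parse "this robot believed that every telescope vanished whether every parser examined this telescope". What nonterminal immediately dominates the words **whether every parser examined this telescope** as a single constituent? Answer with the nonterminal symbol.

S
  NP
    Det: this
    N: robot
  VP
    V: believed
    CP
      C: that
      S
        NP
          Det: every
          N: telescope
        VP
          V: vanished
          CP
            C: whether
            S
              NP
                Det: every
                N: parser
              VP
                V: examined
                NP
                  Det: this
                  N: telescope
The span 'whether every parser examined this telescope' is the CP node built by CP → C S.

CP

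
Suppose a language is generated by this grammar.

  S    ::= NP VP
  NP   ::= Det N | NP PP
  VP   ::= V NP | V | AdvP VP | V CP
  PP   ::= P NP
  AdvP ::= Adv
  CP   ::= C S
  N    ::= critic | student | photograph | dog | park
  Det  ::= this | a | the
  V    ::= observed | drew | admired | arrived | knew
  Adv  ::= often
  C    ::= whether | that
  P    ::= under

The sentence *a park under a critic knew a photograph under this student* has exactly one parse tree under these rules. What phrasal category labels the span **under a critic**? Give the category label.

PP

[S [NP [NP [Det a] [N park]] [PP [P under] [NP [Det a] [N critic]]]] [VP [V knew] [NP [NP [Det a] [N photograph]] [PP [P under] [NP [Det this] [N student]]]]]]
The span 'under a critic' is the PP node built by PP → P NP.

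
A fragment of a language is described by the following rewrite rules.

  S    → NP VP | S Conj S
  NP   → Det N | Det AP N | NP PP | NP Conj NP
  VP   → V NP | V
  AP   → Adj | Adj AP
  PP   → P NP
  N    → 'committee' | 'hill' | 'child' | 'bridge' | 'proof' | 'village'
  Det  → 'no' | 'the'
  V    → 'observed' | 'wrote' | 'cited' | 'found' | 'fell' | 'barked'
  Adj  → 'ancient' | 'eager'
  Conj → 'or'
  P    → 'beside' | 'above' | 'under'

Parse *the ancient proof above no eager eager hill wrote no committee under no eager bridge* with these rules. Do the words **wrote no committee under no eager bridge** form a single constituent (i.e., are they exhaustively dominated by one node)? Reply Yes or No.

Yes

[S [NP [NP [Det the] [AP [Adj ancient]] [N proof]] [PP [P above] [NP [Det no] [AP [Adj eager] [AP [Adj eager]]] [N hill]]]] [VP [V wrote] [NP [NP [Det no] [N committee]] [PP [P under] [NP [Det no] [AP [Adj eager]] [N bridge]]]]]]
The words 'wrote no committee under no eager bridge' are exhaustively dominated by a single VP node (built by VP → V NP), so they form a constituent.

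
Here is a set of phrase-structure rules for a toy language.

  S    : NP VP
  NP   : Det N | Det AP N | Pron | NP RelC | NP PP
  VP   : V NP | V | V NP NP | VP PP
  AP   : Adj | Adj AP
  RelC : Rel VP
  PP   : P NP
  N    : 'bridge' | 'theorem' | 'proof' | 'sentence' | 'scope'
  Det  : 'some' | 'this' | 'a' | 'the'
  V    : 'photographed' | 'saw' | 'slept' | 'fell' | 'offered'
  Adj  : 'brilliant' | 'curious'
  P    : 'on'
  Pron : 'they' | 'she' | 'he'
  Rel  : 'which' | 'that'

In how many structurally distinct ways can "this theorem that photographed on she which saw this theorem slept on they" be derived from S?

4

Two of the 4 distinct bracketings:
[S [NP [NP [Det this] [N theorem]] [RelC [Rel that] [VP [VP [V photographed]] [PP [P on] [NP [NP [Pron she]] [RelC [Rel which] [VP [V saw] [NP [Det this] [N theorem]]]]]]]]] [VP [VP [V slept]] [PP [P on] [NP [Pron they]]]]]
[S [NP [NP [NP [Det this] [N theorem]] [RelC [Rel that] [VP [VP [V photographed]] [PP [P on] [NP [Pron she]]]]]] [RelC [Rel which] [VP [V saw] [NP [Det this] [N theorem]]]]] [VP [VP [V slept]] [PP [P on] [NP [Pron they]]]]]
The trees differ in how a recursive rule is bracketed over the same span.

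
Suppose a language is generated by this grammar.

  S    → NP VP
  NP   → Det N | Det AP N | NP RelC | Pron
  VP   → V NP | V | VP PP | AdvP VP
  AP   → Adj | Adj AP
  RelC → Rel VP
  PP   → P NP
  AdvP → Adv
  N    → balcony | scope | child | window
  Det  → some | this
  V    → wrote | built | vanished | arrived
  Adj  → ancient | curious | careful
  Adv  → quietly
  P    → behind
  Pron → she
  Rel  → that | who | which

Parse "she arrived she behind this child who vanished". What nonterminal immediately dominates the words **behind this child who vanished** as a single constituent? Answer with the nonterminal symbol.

PP

S
  NP
    Pron: she
  VP
    VP
      V: arrived
      NP
        Pron: she
    PP
      P: behind
      NP
        NP
          Det: this
          N: child
        RelC
          Rel: who
          VP
            V: vanished
The span 'behind this child who vanished' is the PP node built by PP → P NP.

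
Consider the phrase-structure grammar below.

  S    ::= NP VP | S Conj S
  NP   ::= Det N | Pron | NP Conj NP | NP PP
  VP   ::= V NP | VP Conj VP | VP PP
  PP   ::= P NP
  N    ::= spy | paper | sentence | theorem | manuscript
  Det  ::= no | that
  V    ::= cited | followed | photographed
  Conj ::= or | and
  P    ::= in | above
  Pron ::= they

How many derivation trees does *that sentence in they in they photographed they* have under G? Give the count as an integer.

The two bracketings:
[S [NP [NP [Det that] [N sentence]] [PP [P in] [NP [NP [Pron they]] [PP [P in] [NP [Pron they]]]]]] [VP [V photographed] [NP [Pron they]]]]
[S [NP [NP [NP [Det that] [N sentence]] [PP [P in] [NP [Pron they]]]] [PP [P in] [NP [Pron they]]]] [VP [V photographed] [NP [Pron they]]]]
The trees differ in how a recursive rule is bracketed over the same span.

2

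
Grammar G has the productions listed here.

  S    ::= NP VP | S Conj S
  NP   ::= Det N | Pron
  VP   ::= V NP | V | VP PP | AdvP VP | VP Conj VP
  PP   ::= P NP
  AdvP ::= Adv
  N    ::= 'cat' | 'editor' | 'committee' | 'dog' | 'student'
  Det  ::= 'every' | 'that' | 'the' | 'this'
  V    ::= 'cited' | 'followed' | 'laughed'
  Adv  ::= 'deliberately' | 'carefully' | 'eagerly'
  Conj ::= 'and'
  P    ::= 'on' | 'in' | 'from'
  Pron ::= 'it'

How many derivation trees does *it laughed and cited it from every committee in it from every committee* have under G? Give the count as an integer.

4

Two of the 4 distinct bracketings:
[S [NP [Pron it]] [VP [VP [VP [VP [VP [V laughed]] [Conj and] [VP [V cited] [NP [Pron it]]]] [PP [P from] [NP [Det every] [N committee]]]] [PP [P in] [NP [Pron it]]]] [PP [P from] [NP [Det every] [N committee]]]]]
[S [NP [Pron it]] [VP [VP [VP [VP [V laughed]] [Conj and] [VP [VP [V cited] [NP [Pron it]]] [PP [P from] [NP [Det every] [N committee]]]]] [PP [P in] [NP [Pron it]]]] [PP [P from] [NP [Det every] [N committee]]]]]
The trees differ in how a recursive rule is bracketed over the same span.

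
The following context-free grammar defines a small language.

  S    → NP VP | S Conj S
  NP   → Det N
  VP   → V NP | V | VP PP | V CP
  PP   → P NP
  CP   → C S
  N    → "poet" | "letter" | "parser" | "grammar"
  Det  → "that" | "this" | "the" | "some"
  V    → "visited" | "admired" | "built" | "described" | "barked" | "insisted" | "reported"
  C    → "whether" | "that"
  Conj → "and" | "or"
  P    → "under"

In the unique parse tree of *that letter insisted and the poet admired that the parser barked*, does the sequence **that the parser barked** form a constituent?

Yes

[S [S [NP [Det that] [N letter]] [VP [V insisted]]] [Conj and] [S [NP [Det the] [N poet]] [VP [V admired] [CP [C that] [S [NP [Det the] [N parser]] [VP [V barked]]]]]]]
The words 'that the parser barked' are exhaustively dominated by a single CP node (built by CP → C S), so they form a constituent.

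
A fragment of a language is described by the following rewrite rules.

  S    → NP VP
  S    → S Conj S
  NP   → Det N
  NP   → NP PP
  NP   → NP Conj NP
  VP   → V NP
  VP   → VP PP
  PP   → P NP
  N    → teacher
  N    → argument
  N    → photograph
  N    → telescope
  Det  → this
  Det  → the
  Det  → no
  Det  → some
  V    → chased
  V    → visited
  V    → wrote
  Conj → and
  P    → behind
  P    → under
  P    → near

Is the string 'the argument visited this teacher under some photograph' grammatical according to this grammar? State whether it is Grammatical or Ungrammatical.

S
  NP
    Det: the
    N: argument
  VP
    V: visited
    NP
      NP
        Det: this
        N: teacher
      PP
        P: under
        NP
          Det: some
          N: photograph
Each bracket corresponds to one application of a listed rule, so the string is derivable from S.

Grammatical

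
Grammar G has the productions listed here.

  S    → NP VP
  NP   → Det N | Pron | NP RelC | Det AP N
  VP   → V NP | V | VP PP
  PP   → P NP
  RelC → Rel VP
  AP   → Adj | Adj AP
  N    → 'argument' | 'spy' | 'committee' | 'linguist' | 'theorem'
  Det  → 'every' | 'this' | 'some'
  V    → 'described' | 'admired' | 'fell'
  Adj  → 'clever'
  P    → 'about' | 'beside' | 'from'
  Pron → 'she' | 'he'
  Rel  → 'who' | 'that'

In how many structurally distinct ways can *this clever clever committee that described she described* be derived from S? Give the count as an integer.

1

[S [NP [NP [Det this] [AP [Adj clever] [AP [Adj clever]]] [N committee]] [RelC [Rel that] [VP [V described] [NP [Pron she]]]]] [VP [V described]]]
No rule offers an alternative attachment or grouping for any span, so this is the only derivation.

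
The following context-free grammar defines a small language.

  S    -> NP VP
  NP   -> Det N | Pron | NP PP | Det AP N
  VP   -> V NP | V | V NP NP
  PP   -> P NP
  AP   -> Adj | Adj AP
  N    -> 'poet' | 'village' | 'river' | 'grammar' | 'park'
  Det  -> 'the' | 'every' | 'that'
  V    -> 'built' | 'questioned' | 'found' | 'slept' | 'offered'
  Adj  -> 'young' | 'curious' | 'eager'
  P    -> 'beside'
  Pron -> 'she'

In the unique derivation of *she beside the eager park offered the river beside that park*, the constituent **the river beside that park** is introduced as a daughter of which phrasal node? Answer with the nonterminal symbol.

VP

S
  NP
    NP
      Pron: she
    PP
      P: beside
      NP
        Det: the
        AP
          Adj: eager
        N: park
  VP
    V: offered
    NP
      NP
        Det: the
        N: river
      PP
        P: beside
        NP
          Det: that
          N: park
The span 'the river beside that park' is the NP node built by NP → NP PP.
Its mother is the VP built by VP → V NP.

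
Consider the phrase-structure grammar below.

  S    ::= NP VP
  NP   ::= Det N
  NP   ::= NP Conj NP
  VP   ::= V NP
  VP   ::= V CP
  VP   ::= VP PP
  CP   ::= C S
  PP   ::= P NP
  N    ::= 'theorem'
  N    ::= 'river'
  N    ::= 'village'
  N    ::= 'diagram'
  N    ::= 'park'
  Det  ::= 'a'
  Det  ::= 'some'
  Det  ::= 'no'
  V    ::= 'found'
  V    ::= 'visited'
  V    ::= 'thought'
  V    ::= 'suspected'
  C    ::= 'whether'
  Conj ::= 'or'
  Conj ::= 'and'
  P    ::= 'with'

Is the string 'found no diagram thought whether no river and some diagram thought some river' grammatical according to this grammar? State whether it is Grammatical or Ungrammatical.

For S → NP VP, no prefix of the string parses as an NP.

Ungrammatical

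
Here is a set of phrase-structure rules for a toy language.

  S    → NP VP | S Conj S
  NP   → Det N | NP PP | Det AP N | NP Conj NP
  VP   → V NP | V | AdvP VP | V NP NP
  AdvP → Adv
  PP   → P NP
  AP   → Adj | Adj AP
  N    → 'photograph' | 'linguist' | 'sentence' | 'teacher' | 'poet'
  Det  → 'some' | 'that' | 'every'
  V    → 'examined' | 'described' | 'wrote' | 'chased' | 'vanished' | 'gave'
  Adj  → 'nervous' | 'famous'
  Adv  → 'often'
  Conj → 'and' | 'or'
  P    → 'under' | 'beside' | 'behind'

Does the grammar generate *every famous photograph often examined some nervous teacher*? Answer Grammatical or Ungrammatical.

Grammatical

[S [NP [Det every] [AP [Adj famous]] [N photograph]] [VP [AdvP [Adv often]] [VP [V examined] [NP [Det some] [AP [Adj nervous]] [N teacher]]]]]
Each bracket corresponds to one application of a listed rule, so the string is derivable from S.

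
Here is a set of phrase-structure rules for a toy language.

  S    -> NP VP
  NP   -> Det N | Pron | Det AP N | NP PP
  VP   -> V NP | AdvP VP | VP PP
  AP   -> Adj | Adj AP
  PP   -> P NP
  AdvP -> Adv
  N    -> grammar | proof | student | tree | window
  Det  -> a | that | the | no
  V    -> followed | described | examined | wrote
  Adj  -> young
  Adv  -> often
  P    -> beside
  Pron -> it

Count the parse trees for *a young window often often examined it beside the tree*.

Two of the 4 distinct bracketings:
[S [NP [Det a] [AP [Adj young]] [N window]] [VP [AdvP [Adv often]] [VP [AdvP [Adv often]] [VP [V examined] [NP [NP [Pron it]] [PP [P beside] [NP [Det the] [N tree]]]]]]]]
[S [NP [Det a] [AP [Adj young]] [N window]] [VP [AdvP [Adv often]] [VP [AdvP [Adv often]] [VP [VP [V examined] [NP [Pron it]]] [PP [P beside] [NP [Det the] [N tree]]]]]]]
The difference turns on whether NP → NP PP is used at the relevant span, versus an alternative expansion of NP.

4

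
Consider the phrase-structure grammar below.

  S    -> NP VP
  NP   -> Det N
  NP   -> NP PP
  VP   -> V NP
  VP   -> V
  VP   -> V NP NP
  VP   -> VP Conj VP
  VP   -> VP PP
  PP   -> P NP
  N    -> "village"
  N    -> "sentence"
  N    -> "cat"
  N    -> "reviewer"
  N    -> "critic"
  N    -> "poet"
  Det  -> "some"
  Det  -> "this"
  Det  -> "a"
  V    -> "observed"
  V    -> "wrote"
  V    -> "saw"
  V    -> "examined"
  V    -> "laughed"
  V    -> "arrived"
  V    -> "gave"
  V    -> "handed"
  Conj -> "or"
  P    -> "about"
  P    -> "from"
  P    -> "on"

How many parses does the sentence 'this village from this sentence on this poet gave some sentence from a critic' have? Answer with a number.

4

Two of the 4 distinct bracketings:
[S [NP [NP [Det this] [N village]] [PP [P from] [NP [NP [Det this] [N sentence]] [PP [P on] [NP [Det this] [N poet]]]]]] [VP [V gave] [NP [NP [Det some] [N sentence]] [PP [P from] [NP [Det a] [N critic]]]]]]
[S [NP [NP [Det this] [N village]] [PP [P from] [NP [NP [Det this] [N sentence]] [PP [P on] [NP [Det this] [N poet]]]]]] [VP [VP [V gave] [NP [Det some] [N sentence]]] [PP [P from] [NP [Det a] [N critic]]]]]
The difference turns on whether VP → VP PP is used at the relevant span, versus an alternative expansion of VP.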